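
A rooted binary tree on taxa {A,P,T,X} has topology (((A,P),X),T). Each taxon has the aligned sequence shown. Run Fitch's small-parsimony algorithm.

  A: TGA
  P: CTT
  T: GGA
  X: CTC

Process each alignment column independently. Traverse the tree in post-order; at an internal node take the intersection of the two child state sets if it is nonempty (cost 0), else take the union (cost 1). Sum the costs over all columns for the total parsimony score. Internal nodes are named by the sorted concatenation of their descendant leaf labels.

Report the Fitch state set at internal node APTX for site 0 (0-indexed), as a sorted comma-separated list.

AP@0: {T} ∪ {C} = {C,T} (union, +1)
APX@0: {C,T} ∩ {C} = {C} (intersection, +0)
APTX@0: {C} ∪ {G} = {C,G} (union, +1)
AP@1: {G} ∪ {T} = {G,T} (union, +1)
APX@1: {G,T} ∩ {T} = {T} (intersection, +0)
APTX@1: {T} ∪ {G} = {G,T} (union, +1)
AP@2: {A} ∪ {T} = {A,T} (union, +1)
APX@2: {A,T} ∪ {C} = {A,C,T} (union, +1)
APTX@2: {A,C,T} ∩ {A} = {A} (intersection, +0)
per-site changes: [2, 2, 2]; total = 6

C,G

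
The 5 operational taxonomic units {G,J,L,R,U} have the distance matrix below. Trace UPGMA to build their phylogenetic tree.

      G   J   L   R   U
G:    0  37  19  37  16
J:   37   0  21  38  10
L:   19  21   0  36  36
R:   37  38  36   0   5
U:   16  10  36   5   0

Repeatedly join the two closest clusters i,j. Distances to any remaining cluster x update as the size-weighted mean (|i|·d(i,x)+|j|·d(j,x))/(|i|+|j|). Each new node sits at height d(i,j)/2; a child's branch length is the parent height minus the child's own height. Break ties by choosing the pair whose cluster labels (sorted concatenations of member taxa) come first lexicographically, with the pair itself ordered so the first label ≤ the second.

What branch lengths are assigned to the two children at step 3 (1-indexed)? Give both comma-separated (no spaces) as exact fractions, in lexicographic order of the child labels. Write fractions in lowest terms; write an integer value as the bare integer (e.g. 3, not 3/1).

12,19/2

step 1: merge (R,U) at d=5; branch lengths R→5/2, U→5/2; new cluster RU
  updated: d(G,RU)=53/2, d(J,RU)=24, d(L,RU)=36
step 2: merge (G,L) at d=19; branch lengths G→19/2, L→19/2; new cluster GL
  updated: d(GL,J)=29, d(GL,RU)=125/4
step 3: merge (J,RU) at d=24; branch lengths J→12, RU→19/2; new cluster JRU
  updated: d(GL,JRU)=61/2
step 4: merge (GL,JRU) at d=61/2; branch lengths GL→23/4, JRU→13/4; new cluster GJLRU
final tree: ((G:19/2,L:19/2):23/4,(J:12,(R:5/2,U:5/2):19/2):13/4)
total length: 109/2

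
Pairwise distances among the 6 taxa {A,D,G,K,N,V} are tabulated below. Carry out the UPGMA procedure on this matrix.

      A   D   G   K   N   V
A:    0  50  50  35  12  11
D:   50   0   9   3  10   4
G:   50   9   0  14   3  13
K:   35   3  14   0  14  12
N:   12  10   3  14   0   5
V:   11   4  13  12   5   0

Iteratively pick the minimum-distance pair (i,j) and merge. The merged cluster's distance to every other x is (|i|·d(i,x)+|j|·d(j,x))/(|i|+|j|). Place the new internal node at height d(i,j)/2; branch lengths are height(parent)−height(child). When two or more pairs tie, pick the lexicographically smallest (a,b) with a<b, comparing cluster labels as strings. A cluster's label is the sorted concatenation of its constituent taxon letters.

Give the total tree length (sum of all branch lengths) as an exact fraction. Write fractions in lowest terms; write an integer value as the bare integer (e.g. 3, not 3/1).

step 1: merge (D,K) at d=3; branch lengths D→3/2, K→3/2; new cluster DK
  updated: d(A,DK)=85/2, d(DK,G)=23/2, d(DK,N)=12, d(DK,V)=8
step 2: merge (G,N) at d=3; branch lengths G→3/2, N→3/2; new cluster GN
  updated: d(A,GN)=31, d(DK,GN)=47/4, d(GN,V)=9
step 3: merge (DK,V) at d=8; branch lengths DK→5/2, V→4; new cluster DKV
  updated: d(A,DKV)=32, d(DKV,GN)=65/6
step 4: merge (DKV,GN) at d=65/6; branch lengths DKV→17/12, GN→47/12; new cluster DGKNV
  updated: d(A,DGKNV)=158/5
step 5: merge (A,DGKNV) at d=158/5; branch lengths A→79/5, DGKNV→623/60; new cluster ADGKNV
final tree: (A:79/5,(((D:3/2,K:3/2):5/2,V:4):17/12,(G:3/2,N:3/2):47/12):623/60)
total length: 2641/60

2641/60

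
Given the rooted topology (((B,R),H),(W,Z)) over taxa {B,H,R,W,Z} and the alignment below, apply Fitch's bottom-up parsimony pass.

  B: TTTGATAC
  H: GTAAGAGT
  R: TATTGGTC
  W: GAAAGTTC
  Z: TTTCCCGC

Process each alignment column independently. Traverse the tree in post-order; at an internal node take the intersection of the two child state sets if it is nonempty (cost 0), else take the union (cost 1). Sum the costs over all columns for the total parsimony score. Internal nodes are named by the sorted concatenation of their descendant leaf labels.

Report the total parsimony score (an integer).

18

BR@0: {T} ∩ {T} = {T} (intersection, +0)
BHR@0: {T} ∪ {G} = {G,T} (union, +1)
WZ@0: {G} ∪ {T} = {G,T} (union, +1)
BHRWZ@0: {G,T} ∩ {G,T} = {G,T} (intersection, +0)
BR@1: {T} ∪ {A} = {A,T} (union, +1)
BHR@1: {A,T} ∩ {T} = {T} (intersection, +0)
WZ@1: {A} ∪ {T} = {A,T} (union, +1)
BHRWZ@1: {T} ∩ {A,T} = {T} (intersection, +0)
BR@2: {T} ∩ {T} = {T} (intersection, +0)
BHR@2: {T} ∪ {A} = {A,T} (union, +1)
WZ@2: {A} ∪ {T} = {A,T} (union, +1)
BHRWZ@2: {A,T} ∩ {A,T} = {A,T} (intersection, +0)
BR@3: {G} ∪ {T} = {G,T} (union, +1)
BHR@3: {G,T} ∪ {A} = {A,G,T} (union, +1)
WZ@3: {A} ∪ {C} = {A,C} (union, +1)
BHRWZ@3: {A,G,T} ∩ {A,C} = {A} (intersection, +0)
BR@4: {A} ∪ {G} = {A,G} (union, +1)
BHR@4: {A,G} ∩ {G} = {G} (intersection, +0)
WZ@4: {G} ∪ {C} = {C,G} (union, +1)
BHRWZ@4: {G} ∩ {C,G} = {G} (intersection, +0)
BR@5: {T} ∪ {G} = {G,T} (union, +1)
BHR@5: {G,T} ∪ {A} = {A,G,T} (union, +1)
WZ@5: {T} ∪ {C} = {C,T} (union, +1)
BHRWZ@5: {A,G,T} ∩ {C,T} = {T} (intersection, +0)
BR@6: {A} ∪ {T} = {A,T} (union, +1)
BHR@6: {A,T} ∪ {G} = {A,G,T} (union, +1)
WZ@6: {T} ∪ {G} = {G,T} (union, +1)
BHRWZ@6: {A,G,T} ∩ {G,T} = {G,T} (intersection, +0)
BR@7: {C} ∩ {C} = {C} (intersection, +0)
BHR@7: {C} ∪ {T} = {C,T} (union, +1)
WZ@7: {C} ∩ {C} = {C} (intersection, +0)
BHRWZ@7: {C,T} ∩ {C} = {C} (intersection, +0)
per-site changes: [2, 2, 2, 3, 2, 3, 3, 1]; total = 18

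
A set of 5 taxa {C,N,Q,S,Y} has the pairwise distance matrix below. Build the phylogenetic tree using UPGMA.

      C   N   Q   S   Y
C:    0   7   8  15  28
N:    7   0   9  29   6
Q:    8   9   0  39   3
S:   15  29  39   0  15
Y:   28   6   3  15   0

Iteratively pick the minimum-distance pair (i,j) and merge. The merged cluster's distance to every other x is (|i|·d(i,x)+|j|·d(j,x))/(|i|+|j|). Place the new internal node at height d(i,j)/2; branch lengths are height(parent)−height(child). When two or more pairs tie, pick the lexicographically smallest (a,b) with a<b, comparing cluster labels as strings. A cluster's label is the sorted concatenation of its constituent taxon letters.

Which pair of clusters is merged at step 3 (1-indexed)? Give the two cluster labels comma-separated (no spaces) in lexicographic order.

step 1: merge (Q,Y) at d=3; branch lengths Q→3/2, Y→3/2; new cluster QY
  updated: d(C,QY)=18, d(N,QY)=15/2, d(QY,S)=27
step 2: merge (C,N) at d=7; branch lengths C→7/2, N→7/2; new cluster CN
  updated: d(CN,QY)=51/4, d(CN,S)=22
step 3: merge (CN,QY) at d=51/4; branch lengths CN→23/8, QY→39/8; new cluster CNQY
  updated: d(CNQY,S)=49/2
step 4: merge (CNQY,S) at d=49/2; branch lengths CNQY→47/8, S→49/4; new cluster CNQSY
final tree: (((C:7/2,N:7/2):23/8,(Q:3/2,Y:3/2):39/8):47/8,S:49/4)
total length: 287/8

CN,QY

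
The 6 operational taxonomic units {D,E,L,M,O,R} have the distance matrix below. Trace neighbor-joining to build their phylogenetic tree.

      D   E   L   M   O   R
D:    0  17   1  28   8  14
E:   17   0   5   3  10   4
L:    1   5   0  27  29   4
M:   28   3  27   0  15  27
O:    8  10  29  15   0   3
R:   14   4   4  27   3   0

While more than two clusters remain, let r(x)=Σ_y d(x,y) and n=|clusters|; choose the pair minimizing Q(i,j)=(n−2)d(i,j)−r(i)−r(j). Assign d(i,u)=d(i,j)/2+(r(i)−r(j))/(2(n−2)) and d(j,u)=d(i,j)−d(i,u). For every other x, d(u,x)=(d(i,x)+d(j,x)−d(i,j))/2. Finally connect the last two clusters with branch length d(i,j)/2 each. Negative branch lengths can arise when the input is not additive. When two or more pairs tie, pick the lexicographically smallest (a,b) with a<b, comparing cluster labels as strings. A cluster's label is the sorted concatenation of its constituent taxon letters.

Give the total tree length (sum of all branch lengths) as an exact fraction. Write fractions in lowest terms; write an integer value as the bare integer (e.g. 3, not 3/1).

1. join D+L (d=1, Q=-130) ⇒ DL; edges |D|=3/4, |L|=1/4
  updated: d(DL,E)=21/2, d(DL,M)=27, d(DL,O)=18, d(DL,R)=17/2
2. join E+M (d=3, Q=-181/2) ⇒ EM; edges |E|=-71/12, |M|=107/12
  updated: d(DL,EM)=69/4, d(EM,O)=11, d(EM,R)=14
3. join DL+R (d=17/2, Q=-209/4) ⇒ DLR; edges |DL|=141/16, |R|=-5/16
  updated: d(DLR,EM)=91/8, d(DLR,O)=25/4
4. join DLR+EM (d=91/8, Q=-229/8) ⇒ DELMR; edges |DLR|=53/16, |EM|=129/16
  updated: d(DELMR,O)=47/16
5. join DELMR+O (d=47/16) ⇒ DELMOR; edges |DELMR|=47/32, |O|=47/32
final tree: ((((D:3/4,L:1/4):141/16,R:-5/16):53/16,(E:-71/12,M:107/12):129/16):47/32,O:47/32)
total length: 429/16

429/16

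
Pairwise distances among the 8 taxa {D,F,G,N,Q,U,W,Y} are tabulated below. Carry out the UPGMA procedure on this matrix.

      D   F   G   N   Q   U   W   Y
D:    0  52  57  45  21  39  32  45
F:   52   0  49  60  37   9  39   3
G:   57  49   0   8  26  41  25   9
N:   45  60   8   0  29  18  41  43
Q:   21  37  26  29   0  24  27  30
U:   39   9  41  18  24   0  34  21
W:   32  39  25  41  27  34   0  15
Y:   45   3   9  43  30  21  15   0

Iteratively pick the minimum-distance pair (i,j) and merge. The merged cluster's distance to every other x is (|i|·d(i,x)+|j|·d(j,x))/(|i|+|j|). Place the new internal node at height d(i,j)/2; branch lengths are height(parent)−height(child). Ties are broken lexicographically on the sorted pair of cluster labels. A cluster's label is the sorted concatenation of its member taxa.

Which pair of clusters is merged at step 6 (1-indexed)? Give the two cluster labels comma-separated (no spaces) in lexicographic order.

1. join F+Y (d=3) ⇒ FY; edges |F|=3/2, |Y|=3/2
  updated: d(D,FY)=97/2, d(FY,G)=29, d(FY,N)=103/2, d(FY,Q)=67/2, d(FY,U)=15, d(FY,W)=27
2. join G+N (d=8) ⇒ GN; edges |G|=4, |N|=4
  updated: d(D,GN)=51, d(FY,GN)=161/4, d(GN,Q)=55/2, d(GN,U)=59/2, d(GN,W)=33
3. join FY+U (d=15) ⇒ FUY; edges |FY|=6, |U|=15/2
  updated: d(D,FUY)=136/3, d(FUY,GN)=110/3, d(FUY,Q)=91/3, d(FUY,W)=88/3
4. join D+Q (d=21) ⇒ DQ; edges |D|=21/2, |Q|=21/2
  updated: d(DQ,FUY)=227/6, d(DQ,GN)=157/4, d(DQ,W)=59/2
5. join FUY+W (d=88/3) ⇒ FUWY; edges |FUY|=43/6, |W|=44/3
  updated: d(DQ,FUWY)=143/4, d(FUWY,GN)=143/4
6. join DQ+FUWY (d=143/4) ⇒ DFQUWY; edges |DQ|=59/8, |FUWY|=77/24
  updated: d(DFQUWY,GN)=443/12
7. join DFQUWY+GN (d=443/12) ⇒ DFGNQUWY; edges |DFQUWY|=7/12, |GN|=347/24
final tree: (((D:21/2,Q:21/2):59/8,(((F:3/2,Y:3/2):6,U:15/2):43/6,W:44/3):77/24):7/12,(G:4,N:4):347/24)
total length: 2231/24

DQ,FUWY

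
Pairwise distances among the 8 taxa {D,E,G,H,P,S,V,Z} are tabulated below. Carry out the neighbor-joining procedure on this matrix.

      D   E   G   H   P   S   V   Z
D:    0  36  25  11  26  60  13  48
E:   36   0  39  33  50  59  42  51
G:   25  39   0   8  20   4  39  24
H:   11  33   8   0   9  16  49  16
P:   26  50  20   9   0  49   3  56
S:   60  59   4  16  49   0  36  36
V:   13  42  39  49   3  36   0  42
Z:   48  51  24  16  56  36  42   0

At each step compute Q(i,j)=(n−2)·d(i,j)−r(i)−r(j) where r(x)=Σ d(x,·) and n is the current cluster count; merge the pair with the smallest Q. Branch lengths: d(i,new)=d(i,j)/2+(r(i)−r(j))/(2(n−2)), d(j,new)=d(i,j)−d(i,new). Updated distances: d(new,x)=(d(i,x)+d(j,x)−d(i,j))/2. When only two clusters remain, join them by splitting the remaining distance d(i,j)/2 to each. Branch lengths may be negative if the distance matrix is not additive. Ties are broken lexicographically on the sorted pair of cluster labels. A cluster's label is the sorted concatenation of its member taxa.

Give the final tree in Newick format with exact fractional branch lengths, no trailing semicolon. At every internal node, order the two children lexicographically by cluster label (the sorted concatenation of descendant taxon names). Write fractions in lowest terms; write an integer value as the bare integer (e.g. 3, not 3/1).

1. join P+V (d=3, Q=-419) ⇒ PV; edges |P|=7/12, |V|=29/12
  updated: d(D,PV)=18, d(E,PV)=89/2, d(G,PV)=28, d(H,PV)=55/2, d(PV,S)=41, d(PV,Z)=95/2
2. join G+S (d=4, Q=-324) ⇒ GS; edges |G|=-34/5, |S|=54/5
  updated: d(D,GS)=81/2, d(E,GS)=47, d(GS,H)=10, d(GS,PV)=65/2, d(GS,Z)=28
3. join D+PV (d=18, Q=-503/2) ⇒ DPV; edges |D|=111/16, |PV|=177/16
  updated: d(DPV,E)=125/4, d(DPV,GS)=55/2, d(DPV,H)=41/4, d(DPV,Z)=155/4
4. join DPV+E (d=125/4, Q=-705/4) ⇒ DEPV; edges |DPV|=157/24, |E|=593/24
  updated: d(DEPV,GS)=173/8, d(DEPV,H)=6, d(DEPV,Z)=117/4
5. join DEPV+H (d=6, Q=-615/8) ⇒ DEHPV; edges |DEPV|=295/32, |H|=-103/32
  updated: d(DEHPV,GS)=205/16, d(DEHPV,Z)=157/8
6. join DEHPV+GS (d=205/16, Q=-967/16) ⇒ DEGHPSV; edges |DEHPV|=71/32, |GS|=339/32
  updated: d(DEGHPSV,Z)=557/32
7. join DEGHPSV+Z (d=557/32) ⇒ DEGHPSVZ; edges |DEGHPSV|=557/64, |Z|=557/64
final tree: (((((D:111/16,(P:7/12,V:29/12):177/16):157/24,E:593/24):295/32,H:-103/32):71/32,(G:-34/5,S:54/5):339/32):557/64,Z:557/64)
total length: 2959/32

(((((D:111/16,(P:7/12,V:29/12):177/16):157/24,E:593/24):295/32,H:-103/32):71/32,(G:-34/5,S:54/5):339/32):557/64,Z:557/64)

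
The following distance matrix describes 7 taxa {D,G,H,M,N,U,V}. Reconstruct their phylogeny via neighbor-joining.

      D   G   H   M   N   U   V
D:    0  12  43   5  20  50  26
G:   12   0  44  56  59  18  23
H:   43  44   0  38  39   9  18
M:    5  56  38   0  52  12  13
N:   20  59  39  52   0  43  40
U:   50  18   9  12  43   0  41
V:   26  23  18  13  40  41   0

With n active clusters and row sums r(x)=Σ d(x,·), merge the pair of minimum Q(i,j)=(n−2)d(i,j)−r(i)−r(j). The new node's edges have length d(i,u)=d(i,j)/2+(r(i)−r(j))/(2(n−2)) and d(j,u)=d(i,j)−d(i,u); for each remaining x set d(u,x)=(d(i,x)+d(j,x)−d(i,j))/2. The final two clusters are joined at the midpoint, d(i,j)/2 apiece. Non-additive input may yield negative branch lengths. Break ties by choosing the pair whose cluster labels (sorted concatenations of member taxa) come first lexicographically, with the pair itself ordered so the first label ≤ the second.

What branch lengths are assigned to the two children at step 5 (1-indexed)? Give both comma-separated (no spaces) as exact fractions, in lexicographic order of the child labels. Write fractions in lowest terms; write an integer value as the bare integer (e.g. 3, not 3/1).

iteration 1: select H,U (d=9, Q=-319); attach at lengths (63/10, 27/10); label the merged cluster HU
  updated: d(D,HU)=42, d(G,HU)=53/2, d(HU,M)=41/2, d(HU,N)=73/2, d(HU,V)=25
iteration 2: select D,G (d=12, Q=-467/2); attach at lengths (-47/16, 239/16); label the merged cluster DG
  updated: d(DG,HU)=113/4, d(DG,M)=49/2, d(DG,N)=67/2, d(DG,V)=37/2
iteration 3: select M,V (d=13, Q=-335/2); attach at lengths (35/4, 17/4); label the merged cluster MV
  updated: d(DG,MV)=15, d(HU,MV)=65/4, d(MV,N)=79/2
iteration 4: select DG,N (d=67/2, Q=-477/4); attach at lengths (137/16, 399/16); label the merged cluster DGN
  updated: d(DGN,HU)=125/8, d(DGN,MV)=21/2
iteration 5: select DGN,HU (d=125/8, Q=-339/8); attach at lengths (79/16, 171/16); label the merged cluster DGHNU
  updated: d(DGHNU,MV)=89/16
iteration 6: select DGHNU,MV (d=89/16); attach at lengths (89/32, 89/32); label the merged cluster DGHMNUV
final tree: ((((D:-47/16,G:239/16):137/16,N:399/16):79/16,(H:63/10,U:27/10):171/16):89/32,(M:35/4,V:17/4):89/32)
total length: 1419/16

79/16,171/16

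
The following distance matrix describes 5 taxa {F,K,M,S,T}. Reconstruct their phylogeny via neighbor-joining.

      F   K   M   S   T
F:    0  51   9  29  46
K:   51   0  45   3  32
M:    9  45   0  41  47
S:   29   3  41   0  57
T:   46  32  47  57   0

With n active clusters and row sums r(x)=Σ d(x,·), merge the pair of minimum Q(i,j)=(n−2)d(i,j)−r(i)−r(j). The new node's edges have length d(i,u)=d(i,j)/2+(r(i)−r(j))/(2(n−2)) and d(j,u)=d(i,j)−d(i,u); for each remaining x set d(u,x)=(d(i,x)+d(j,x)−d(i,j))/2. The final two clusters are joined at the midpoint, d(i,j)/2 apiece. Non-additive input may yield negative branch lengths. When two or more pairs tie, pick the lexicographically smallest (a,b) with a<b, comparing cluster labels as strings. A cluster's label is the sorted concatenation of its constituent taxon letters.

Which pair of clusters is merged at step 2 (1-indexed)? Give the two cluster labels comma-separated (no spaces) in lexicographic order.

F,M

iteration 1: select K,S (d=3, Q=-252); attach at lengths (5/3, 4/3); label the merged cluster KS
  updated: d(F,KS)=77/2, d(KS,M)=83/2, d(KS,T)=43
iteration 2: select F,M (d=9, Q=-173); attach at lengths (7/2, 11/2); label the merged cluster FM
  updated: d(FM,KS)=71/2, d(FM,T)=42
iteration 3: select FM,KS (d=71/2, Q=-241/2); attach at lengths (69/4, 73/4); label the merged cluster FKMS
  updated: d(FKMS,T)=99/4
iteration 4: select FKMS,T (d=99/4); attach at lengths (99/8, 99/8); label the merged cluster FKMST
final tree: (((F:7/2,M:11/2):69/4,(K:5/3,S:4/3):73/4):99/8,T:99/8)
total length: 289/4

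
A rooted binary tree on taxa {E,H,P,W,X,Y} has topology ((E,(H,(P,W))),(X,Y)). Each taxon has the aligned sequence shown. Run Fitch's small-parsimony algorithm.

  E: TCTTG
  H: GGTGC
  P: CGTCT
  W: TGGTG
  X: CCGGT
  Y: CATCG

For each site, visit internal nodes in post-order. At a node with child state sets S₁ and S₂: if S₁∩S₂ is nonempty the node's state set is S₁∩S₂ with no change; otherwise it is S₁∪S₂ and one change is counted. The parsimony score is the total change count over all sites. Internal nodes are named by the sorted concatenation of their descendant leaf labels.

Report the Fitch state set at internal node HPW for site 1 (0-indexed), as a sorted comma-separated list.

G

PW@0: {C} ∪ {T} = {C,T} (union, +1)
HPW@0: {G} ∪ {C,T} = {C,G,T} (union, +1)
EHPW@0: {T} ∩ {C,G,T} = {T} (intersection, +0)
XY@0: {C} ∩ {C} = {C} (intersection, +0)
EHPWXY@0: {T} ∪ {C} = {C,T} (union, +1)
PW@1: {G} ∩ {G} = {G} (intersection, +0)
HPW@1: {G} ∩ {G} = {G} (intersection, +0)
EHPW@1: {C} ∪ {G} = {C,G} (union, +1)
XY@1: {C} ∪ {A} = {A,C} (union, +1)
EHPWXY@1: {C,G} ∩ {A,C} = {C} (intersection, +0)
PW@2: {T} ∪ {G} = {G,T} (union, +1)
HPW@2: {T} ∩ {G,T} = {T} (intersection, +0)
EHPW@2: {T} ∩ {T} = {T} (intersection, +0)
XY@2: {G} ∪ {T} = {G,T} (union, +1)
EHPWXY@2: {T} ∩ {G,T} = {T} (intersection, +0)
PW@3: {C} ∪ {T} = {C,T} (union, +1)
HPW@3: {G} ∪ {C,T} = {C,G,T} (union, +1)
EHPW@3: {T} ∩ {C,G,T} = {T} (intersection, +0)
XY@3: {G} ∪ {C} = {C,G} (union, +1)
EHPWXY@3: {T} ∪ {C,G} = {C,G,T} (union, +1)
PW@4: {T} ∪ {G} = {G,T} (union, +1)
HPW@4: {C} ∪ {G,T} = {C,G,T} (union, +1)
EHPW@4: {G} ∩ {C,G,T} = {G} (intersection, +0)
XY@4: {T} ∪ {G} = {G,T} (union, +1)
EHPWXY@4: {G} ∩ {G,T} = {G} (intersection, +0)
per-site changes: [3, 2, 2, 4, 3]; total = 14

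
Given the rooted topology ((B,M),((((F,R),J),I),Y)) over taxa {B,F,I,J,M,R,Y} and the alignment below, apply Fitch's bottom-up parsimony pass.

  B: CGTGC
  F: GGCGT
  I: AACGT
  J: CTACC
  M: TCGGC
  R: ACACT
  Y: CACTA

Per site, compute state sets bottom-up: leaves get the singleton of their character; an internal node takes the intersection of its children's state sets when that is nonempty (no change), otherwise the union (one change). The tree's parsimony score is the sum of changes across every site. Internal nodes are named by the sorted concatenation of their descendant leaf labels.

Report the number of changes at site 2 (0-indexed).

[col 0] BM: children B:{C}, M:{T} ∪→ {C,T}; cost 1
[col 0] FR: children F:{G}, R:{A} ∪→ {A,G}; cost 1
[col 0] FJR: children FR:{A,G}, J:{C} ∪→ {A,C,G}; cost 1
[col 0] FIJR: children FJR:{A,C,G}, I:{A} ∩→ {A}; cost 0
[col 0] FIJRY: children FIJR:{A}, Y:{C} ∪→ {A,C}; cost 1
[col 0] BFIJMRY: children BM:{C,T}, FIJRY:{A,C} ∩→ {C}; cost 0
[col 1] BM: children B:{G}, M:{C} ∪→ {C,G}; cost 1
[col 1] FR: children F:{G}, R:{C} ∪→ {C,G}; cost 1
[col 1] FJR: children FR:{C,G}, J:{T} ∪→ {C,G,T}; cost 1
[col 1] FIJR: children FJR:{C,G,T}, I:{A} ∪→ {A,C,G,T}; cost 1
[col 1] FIJRY: children FIJR:{A,C,G,T}, Y:{A} ∩→ {A}; cost 0
[col 1] BFIJMRY: children BM:{C,G}, FIJRY:{A} ∪→ {A,C,G}; cost 1
[col 2] BM: children B:{T}, M:{G} ∪→ {G,T}; cost 1
[col 2] FR: children F:{C}, R:{A} ∪→ {A,C}; cost 1
[col 2] FJR: children FR:{A,C}, J:{A} ∩→ {A}; cost 0
[col 2] FIJR: children FJR:{A}, I:{C} ∪→ {A,C}; cost 1
[col 2] FIJRY: children FIJR:{A,C}, Y:{C} ∩→ {C}; cost 0
[col 2] BFIJMRY: children BM:{G,T}, FIJRY:{C} ∪→ {C,G,T}; cost 1
[col 3] BM: children B:{G}, M:{G} ∩→ {G}; cost 0
[col 3] FR: children F:{G}, R:{C} ∪→ {C,G}; cost 1
[col 3] FJR: children FR:{C,G}, J:{C} ∩→ {C}; cost 0
[col 3] FIJR: children FJR:{C}, I:{G} ∪→ {C,G}; cost 1
[col 3] FIJRY: children FIJR:{C,G}, Y:{T} ∪→ {C,G,T}; cost 1
[col 3] BFIJMRY: children BM:{G}, FIJRY:{C,G,T} ∩→ {G}; cost 0
[col 4] BM: children B:{C}, M:{C} ∩→ {C}; cost 0
[col 4] FR: children F:{T}, R:{T} ∩→ {T}; cost 0
[col 4] FJR: children FR:{T}, J:{C} ∪→ {C,T}; cost 1
[col 4] FIJR: children FJR:{C,T}, I:{T} ∩→ {T}; cost 0
[col 4] FIJRY: children FIJR:{T}, Y:{A} ∪→ {A,T}; cost 1
[col 4] BFIJMRY: children BM:{C}, FIJRY:{A,T} ∪→ {A,C,T}; cost 1
per-site changes: [4, 5, 4, 3, 3]; total = 19

4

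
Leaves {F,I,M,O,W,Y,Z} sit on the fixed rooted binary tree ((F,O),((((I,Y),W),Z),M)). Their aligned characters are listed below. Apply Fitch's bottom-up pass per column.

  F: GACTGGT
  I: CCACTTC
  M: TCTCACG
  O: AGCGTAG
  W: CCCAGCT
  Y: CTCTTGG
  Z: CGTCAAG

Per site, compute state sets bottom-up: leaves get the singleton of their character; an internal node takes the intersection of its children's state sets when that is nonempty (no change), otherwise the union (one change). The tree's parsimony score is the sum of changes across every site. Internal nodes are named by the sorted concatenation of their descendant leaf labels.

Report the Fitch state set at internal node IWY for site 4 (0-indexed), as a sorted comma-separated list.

FO@0: {G} ∪ {A} = {A,G} (union, +1)
IY@0: {C} ∩ {C} = {C} (intersection, +0)
IWY@0: {C} ∩ {C} = {C} (intersection, +0)
IWYZ@0: {C} ∩ {C} = {C} (intersection, +0)
IMWYZ@0: {C} ∪ {T} = {C,T} (union, +1)
FIMOWYZ@0: {A,G} ∪ {C,T} = {A,C,G,T} (union, +1)
FO@1: {A} ∪ {G} = {A,G} (union, +1)
IY@1: {C} ∪ {T} = {C,T} (union, +1)
IWY@1: {C,T} ∩ {C} = {C} (intersection, +0)
IWYZ@1: {C} ∪ {G} = {C,G} (union, +1)
IMWYZ@1: {C,G} ∩ {C} = {C} (intersection, +0)
FIMOWYZ@1: {A,G} ∪ {C} = {A,C,G} (union, +1)
FO@2: {C} ∩ {C} = {C} (intersection, +0)
IY@2: {A} ∪ {C} = {A,C} (union, +1)
IWY@2: {A,C} ∩ {C} = {C} (intersection, +0)
IWYZ@2: {C} ∪ {T} = {C,T} (union, +1)
IMWYZ@2: {C,T} ∩ {T} = {T} (intersection, +0)
FIMOWYZ@2: {C} ∪ {T} = {C,T} (union, +1)
FO@3: {T} ∪ {G} = {G,T} (union, +1)
IY@3: {C} ∪ {T} = {C,T} (union, +1)
IWY@3: {C,T} ∪ {A} = {A,C,T} (union, +1)
IWYZ@3: {A,C,T} ∩ {C} = {C} (intersection, +0)
IMWYZ@3: {C} ∩ {C} = {C} (intersection, +0)
FIMOWYZ@3: {G,T} ∪ {C} = {C,G,T} (union, +1)
FO@4: {G} ∪ {T} = {G,T} (union, +1)
IY@4: {T} ∩ {T} = {T} (intersection, +0)
IWY@4: {T} ∪ {G} = {G,T} (union, +1)
IWYZ@4: {G,T} ∪ {A} = {A,G,T} (union, +1)
IMWYZ@4: {A,G,T} ∩ {A} = {A} (intersection, +0)
FIMOWYZ@4: {G,T} ∪ {A} = {A,G,T} (union, +1)
FO@5: {G} ∪ {A} = {A,G} (union, +1)
IY@5: {T} ∪ {G} = {G,T} (union, +1)
IWY@5: {G,T} ∪ {C} = {C,G,T} (union, +1)
IWYZ@5: {C,G,T} ∪ {A} = {A,C,G,T} (union, +1)
IMWYZ@5: {A,C,G,T} ∩ {C} = {C} (intersection, +0)
FIMOWYZ@5: {A,G} ∪ {C} = {A,C,G} (union, +1)
FO@6: {T} ∪ {G} = {G,T} (union, +1)
IY@6: {C} ∪ {G} = {C,G} (union, +1)
IWY@6: {C,G} ∪ {T} = {C,G,T} (union, +1)
IWYZ@6: {C,G,T} ∩ {G} = {G} (intersection, +0)
IMWYZ@6: {G} ∩ {G} = {G} (intersection, +0)
FIMOWYZ@6: {G,T} ∩ {G} = {G} (intersection, +0)
per-site changes: [3, 4, 3, 4, 4, 5, 3]; total = 26

G,T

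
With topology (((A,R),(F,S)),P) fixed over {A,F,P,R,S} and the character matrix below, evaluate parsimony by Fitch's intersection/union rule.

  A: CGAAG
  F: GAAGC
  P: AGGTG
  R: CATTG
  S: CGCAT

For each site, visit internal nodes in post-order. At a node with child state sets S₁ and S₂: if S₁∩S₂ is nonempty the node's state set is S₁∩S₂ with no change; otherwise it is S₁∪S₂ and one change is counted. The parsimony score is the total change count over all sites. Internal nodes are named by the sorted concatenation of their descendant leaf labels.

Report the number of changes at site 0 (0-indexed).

2

AR@0: {C} ∩ {C} = {C} (intersection, +0)
FS@0: {G} ∪ {C} = {C,G} (union, +1)
AFRS@0: {C} ∩ {C,G} = {C} (intersection, +0)
AFPRS@0: {C} ∪ {A} = {A,C} (union, +1)
AR@1: {G} ∪ {A} = {A,G} (union, +1)
FS@1: {A} ∪ {G} = {A,G} (union, +1)
AFRS@1: {A,G} ∩ {A,G} = {A,G} (intersection, +0)
AFPRS@1: {A,G} ∩ {G} = {G} (intersection, +0)
AR@2: {A} ∪ {T} = {A,T} (union, +1)
FS@2: {A} ∪ {C} = {A,C} (union, +1)
AFRS@2: {A,T} ∩ {A,C} = {A} (intersection, +0)
AFPRS@2: {A} ∪ {G} = {A,G} (union, +1)
AR@3: {A} ∪ {T} = {A,T} (union, +1)
FS@3: {G} ∪ {A} = {A,G} (union, +1)
AFRS@3: {A,T} ∩ {A,G} = {A} (intersection, +0)
AFPRS@3: {A} ∪ {T} = {A,T} (union, +1)
AR@4: {G} ∩ {G} = {G} (intersection, +0)
FS@4: {C} ∪ {T} = {C,T} (union, +1)
AFRS@4: {G} ∪ {C,T} = {C,G,T} (union, +1)
AFPRS@4: {C,G,T} ∩ {G} = {G} (intersection, +0)
per-site changes: [2, 2, 3, 3, 2]; total = 12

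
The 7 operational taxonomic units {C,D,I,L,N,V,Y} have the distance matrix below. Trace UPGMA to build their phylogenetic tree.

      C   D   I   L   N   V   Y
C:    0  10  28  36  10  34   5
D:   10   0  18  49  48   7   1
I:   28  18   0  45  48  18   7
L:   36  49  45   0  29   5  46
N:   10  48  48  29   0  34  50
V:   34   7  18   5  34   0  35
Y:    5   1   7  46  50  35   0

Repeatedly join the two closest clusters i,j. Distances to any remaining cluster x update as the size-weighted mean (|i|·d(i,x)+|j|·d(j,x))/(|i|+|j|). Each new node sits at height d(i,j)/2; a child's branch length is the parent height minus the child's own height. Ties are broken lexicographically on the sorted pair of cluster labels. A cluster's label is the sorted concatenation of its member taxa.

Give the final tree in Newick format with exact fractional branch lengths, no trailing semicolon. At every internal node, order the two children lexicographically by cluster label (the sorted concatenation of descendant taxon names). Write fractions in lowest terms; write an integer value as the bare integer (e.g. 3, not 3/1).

1. join D+Y (d=1) ⇒ DY; edges |D|=1/2, |Y|=1/2
  updated: d(C,DY)=15/2, d(DY,I)=25/2, d(DY,L)=95/2, d(DY,N)=49, d(DY,V)=21
2. join L+V (d=5) ⇒ LV; edges |L|=5/2, |V|=5/2
  updated: d(C,LV)=35, d(DY,LV)=137/4, d(I,LV)=63/2, d(LV,N)=63/2
3. join C+DY (d=15/2) ⇒ CDY; edges |C|=15/4, |DY|=13/4
  updated: d(CDY,I)=53/3, d(CDY,LV)=69/2, d(CDY,N)=36
4. join CDY+I (d=53/3) ⇒ CDIY; edges |CDY|=61/12, |I|=53/6
  updated: d(CDIY,LV)=135/4, d(CDIY,N)=39
5. join LV+N (d=63/2) ⇒ LNV; edges |LV|=53/4, |N|=63/4
  updated: d(CDIY,LNV)=71/2
6. join CDIY+LNV (d=71/2) ⇒ CDILNVY; edges |CDIY|=107/12, |LNV|=2
final tree: (((C:15/4,(D:1/2,Y:1/2):13/4):61/12,I:53/6):107/12,((L:5/2,V:5/2):53/4,N:63/4):2)
total length: 401/6

(((C:15/4,(D:1/2,Y:1/2):13/4):61/12,I:53/6):107/12,((L:5/2,V:5/2):53/4,N:63/4):2)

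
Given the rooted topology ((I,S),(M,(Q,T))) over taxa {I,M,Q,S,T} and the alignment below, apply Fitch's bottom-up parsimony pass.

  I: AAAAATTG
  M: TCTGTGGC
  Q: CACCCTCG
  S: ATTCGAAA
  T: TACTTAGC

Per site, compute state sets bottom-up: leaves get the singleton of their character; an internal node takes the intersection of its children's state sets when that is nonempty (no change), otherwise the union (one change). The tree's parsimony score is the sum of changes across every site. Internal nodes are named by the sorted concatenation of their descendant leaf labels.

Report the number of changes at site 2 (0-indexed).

[col 0] IS: children I:{A}, S:{A} ∩→ {A}; cost 0
[col 0] QT: children Q:{C}, T:{T} ∪→ {C,T}; cost 1
[col 0] MQT: children M:{T}, QT:{C,T} ∩→ {T}; cost 0
[col 0] IMQST: children IS:{A}, MQT:{T} ∪→ {A,T}; cost 1
[col 1] IS: children I:{A}, S:{T} ∪→ {A,T}; cost 1
[col 1] QT: children Q:{A}, T:{A} ∩→ {A}; cost 0
[col 1] MQT: children M:{C}, QT:{A} ∪→ {A,C}; cost 1
[col 1] IMQST: children IS:{A,T}, MQT:{A,C} ∩→ {A}; cost 0
[col 2] IS: children I:{A}, S:{T} ∪→ {A,T}; cost 1
[col 2] QT: children Q:{C}, T:{C} ∩→ {C}; cost 0
[col 2] MQT: children M:{T}, QT:{C} ∪→ {C,T}; cost 1
[col 2] IMQST: children IS:{A,T}, MQT:{C,T} ∩→ {T}; cost 0
[col 3] IS: children I:{A}, S:{C} ∪→ {A,C}; cost 1
[col 3] QT: children Q:{C}, T:{T} ∪→ {C,T}; cost 1
[col 3] MQT: children M:{G}, QT:{C,T} ∪→ {C,G,T}; cost 1
[col 3] IMQST: children IS:{A,C}, MQT:{C,G,T} ∩→ {C}; cost 0
[col 4] IS: children I:{A}, S:{G} ∪→ {A,G}; cost 1
[col 4] QT: children Q:{C}, T:{T} ∪→ {C,T}; cost 1
[col 4] MQT: children M:{T}, QT:{C,T} ∩→ {T}; cost 0
[col 4] IMQST: children IS:{A,G}, MQT:{T} ∪→ {A,G,T}; cost 1
[col 5] IS: children I:{T}, S:{A} ∪→ {A,T}; cost 1
[col 5] QT: children Q:{T}, T:{A} ∪→ {A,T}; cost 1
[col 5] MQT: children M:{G}, QT:{A,T} ∪→ {A,G,T}; cost 1
[col 5] IMQST: children IS:{A,T}, MQT:{A,G,T} ∩→ {A,T}; cost 0
[col 6] IS: children I:{T}, S:{A} ∪→ {A,T}; cost 1
[col 6] QT: children Q:{C}, T:{G} ∪→ {C,G}; cost 1
[col 6] MQT: children M:{G}, QT:{C,G} ∩→ {G}; cost 0
[col 6] IMQST: children IS:{A,T}, MQT:{G} ∪→ {A,G,T}; cost 1
[col 7] IS: children I:{G}, S:{A} ∪→ {A,G}; cost 1
[col 7] QT: children Q:{G}, T:{C} ∪→ {C,G}; cost 1
[col 7] MQT: children M:{C}, QT:{C,G} ∩→ {C}; cost 0
[col 7] IMQST: children IS:{A,G}, MQT:{C} ∪→ {A,C,G}; cost 1
per-site changes: [2, 2, 2, 3, 3, 3, 3, 3]; total = 21

2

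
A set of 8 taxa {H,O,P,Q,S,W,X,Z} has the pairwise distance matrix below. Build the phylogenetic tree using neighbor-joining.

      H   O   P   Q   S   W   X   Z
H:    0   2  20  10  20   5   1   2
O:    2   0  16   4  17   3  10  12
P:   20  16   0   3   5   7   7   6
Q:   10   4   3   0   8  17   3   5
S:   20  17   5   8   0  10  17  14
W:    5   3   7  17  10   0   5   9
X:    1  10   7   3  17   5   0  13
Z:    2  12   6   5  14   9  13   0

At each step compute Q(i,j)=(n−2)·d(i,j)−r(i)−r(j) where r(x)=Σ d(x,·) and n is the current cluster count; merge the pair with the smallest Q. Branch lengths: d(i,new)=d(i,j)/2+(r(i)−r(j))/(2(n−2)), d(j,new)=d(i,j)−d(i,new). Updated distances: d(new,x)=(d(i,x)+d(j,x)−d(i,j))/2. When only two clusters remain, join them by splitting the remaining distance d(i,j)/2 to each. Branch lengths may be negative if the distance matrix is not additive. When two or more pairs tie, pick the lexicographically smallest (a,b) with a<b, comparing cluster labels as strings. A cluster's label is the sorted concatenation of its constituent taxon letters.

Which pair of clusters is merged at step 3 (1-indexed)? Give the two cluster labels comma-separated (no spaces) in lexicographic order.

1. join P+S (d=5, Q=-125) ⇒ PS; edges |P|=1/4, |S|=19/4
  updated: d(H,PS)=35/2, d(O,PS)=14, d(PS,Q)=3, d(PS,W)=6, d(PS,X)=19/2, d(PS,Z)=15/2
2. join PS+Q (d=3, Q=-169/2) ⇒ PQS; edges |PS|=61/20, |Q|=-1/20
  updated: d(H,PQS)=49/4, d(O,PQS)=15/2, d(PQS,W)=10, d(PQS,X)=19/4, d(PQS,Z)=19/4
3. join PQS+Z (d=19/4, Q=-61) ⇒ PQSZ; edges |PQS|=35/16, |Z|=41/16
  updated: d(H,PQSZ)=19/4, d(O,PQSZ)=59/8, d(PQSZ,W)=57/8, d(PQSZ,X)=13/2
4. join O+W (d=3, Q=-67/2) ⇒ OW; edges |O|=15/8, |W|=9/8
  updated: d(H,OW)=2, d(OW,PQSZ)=23/4, d(OW,X)=6
5. join H+X (d=1, Q=-77/4) ⇒ HX; edges |H|=-15/16, |X|=31/16
  updated: d(HX,OW)=7/2, d(HX,PQSZ)=41/8
6. join HX+OW (d=7/2, Q=-115/8) ⇒ HOWX; edges |HX|=23/16, |OW|=33/16
  updated: d(HOWX,PQSZ)=59/16
7. join HOWX+PQSZ (d=59/16) ⇒ HOPQSWXZ; edges |HOWX|=59/32, |PQSZ|=59/32
final tree: (((H:-15/16,X:31/16):23/16,(O:15/8,W:9/8):33/16):59/32,(((P:1/4,S:19/4):61/20,Q:-1/20):35/16,Z:41/16):59/32)
total length: 383/16

PQS,Z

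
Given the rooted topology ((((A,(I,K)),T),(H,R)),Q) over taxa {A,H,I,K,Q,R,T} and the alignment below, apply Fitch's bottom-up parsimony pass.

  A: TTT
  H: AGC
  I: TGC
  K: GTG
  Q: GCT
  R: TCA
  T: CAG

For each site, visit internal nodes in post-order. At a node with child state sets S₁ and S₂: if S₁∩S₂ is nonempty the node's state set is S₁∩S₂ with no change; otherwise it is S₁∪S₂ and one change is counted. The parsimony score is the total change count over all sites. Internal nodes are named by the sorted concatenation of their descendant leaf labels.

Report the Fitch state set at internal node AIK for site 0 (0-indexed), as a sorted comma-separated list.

T

[col 0] IK: children I:{T}, K:{G} ∪→ {G,T}; cost 1
[col 0] AIK: children A:{T}, IK:{G,T} ∩→ {T}; cost 0
[col 0] AIKT: children AIK:{T}, T:{C} ∪→ {C,T}; cost 1
[col 0] HR: children H:{A}, R:{T} ∪→ {A,T}; cost 1
[col 0] AHIKRT: children AIKT:{C,T}, HR:{A,T} ∩→ {T}; cost 0
[col 0] AHIKQRT: children AHIKRT:{T}, Q:{G} ∪→ {G,T}; cost 1
[col 1] IK: children I:{G}, K:{T} ∪→ {G,T}; cost 1
[col 1] AIK: children A:{T}, IK:{G,T} ∩→ {T}; cost 0
[col 1] AIKT: children AIK:{T}, T:{A} ∪→ {A,T}; cost 1
[col 1] HR: children H:{G}, R:{C} ∪→ {C,G}; cost 1
[col 1] AHIKRT: children AIKT:{A,T}, HR:{C,G} ∪→ {A,C,G,T}; cost 1
[col 1] AHIKQRT: children AHIKRT:{A,C,G,T}, Q:{C} ∩→ {C}; cost 0
[col 2] IK: children I:{C}, K:{G} ∪→ {C,G}; cost 1
[col 2] AIK: children A:{T}, IK:{C,G} ∪→ {C,G,T}; cost 1
[col 2] AIKT: children AIK:{C,G,T}, T:{G} ∩→ {G}; cost 0
[col 2] HR: children H:{C}, R:{A} ∪→ {A,C}; cost 1
[col 2] AHIKRT: children AIKT:{G}, HR:{A,C} ∪→ {A,C,G}; cost 1
[col 2] AHIKQRT: children AHIKRT:{A,C,G}, Q:{T} ∪→ {A,C,G,T}; cost 1
per-site changes: [4, 4, 5]; total = 13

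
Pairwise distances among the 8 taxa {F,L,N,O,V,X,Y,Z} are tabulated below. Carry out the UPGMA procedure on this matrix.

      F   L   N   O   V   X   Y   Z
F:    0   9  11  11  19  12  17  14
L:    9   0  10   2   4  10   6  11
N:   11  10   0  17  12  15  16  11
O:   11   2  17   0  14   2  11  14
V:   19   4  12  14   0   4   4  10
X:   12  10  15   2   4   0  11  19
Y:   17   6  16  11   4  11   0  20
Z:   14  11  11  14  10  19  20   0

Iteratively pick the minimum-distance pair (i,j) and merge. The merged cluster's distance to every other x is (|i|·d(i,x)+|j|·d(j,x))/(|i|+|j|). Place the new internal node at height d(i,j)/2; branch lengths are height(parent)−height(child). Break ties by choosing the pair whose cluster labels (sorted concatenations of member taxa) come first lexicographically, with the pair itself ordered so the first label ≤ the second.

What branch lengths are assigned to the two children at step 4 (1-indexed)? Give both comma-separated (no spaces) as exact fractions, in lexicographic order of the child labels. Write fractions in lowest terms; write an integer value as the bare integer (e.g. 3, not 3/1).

1. join L+O (d=2) ⇒ LO; edges |L|=1, |O|=1
  updated: d(F,LO)=10, d(LO,N)=27/2, d(LO,V)=9, d(LO,X)=6, d(LO,Y)=17/2, d(LO,Z)=25/2
2. join V+X (d=4) ⇒ VX; edges |V|=2, |X|=2
  updated: d(F,VX)=31/2, d(LO,VX)=15/2, d(N,VX)=27/2, d(VX,Y)=15/2, d(VX,Z)=29/2
3. join LO+VX (d=15/2) ⇒ LOVX; edges |LO|=11/4, |VX|=7/4
  updated: d(F,LOVX)=51/4, d(LOVX,N)=27/2, d(LOVX,Y)=8, d(LOVX,Z)=27/2
4. join LOVX+Y (d=8) ⇒ LOVXY; edges |LOVX|=1/4, |Y|=4
  updated: d(F,LOVXY)=68/5, d(LOVXY,N)=14, d(LOVXY,Z)=74/5
5. join F+N (d=11) ⇒ FN; edges |F|=11/2, |N|=11/2
  updated: d(FN,LOVXY)=69/5, d(FN,Z)=25/2
6. join FN+Z (d=25/2) ⇒ FNZ; edges |FN|=3/4, |Z|=25/4
  updated: d(FNZ,LOVXY)=212/15
7. join FNZ+LOVXY (d=212/15) ⇒ FLNOVXYZ; edges |FNZ|=49/60, |LOVXY|=46/15
final tree: (((F:11/2,N:11/2):3/4,Z:25/4):49/60,(((L:1,O:1):11/4,(V:2,X:2):7/4):1/4,Y:4):46/15)
total length: 1099/30

1/4,4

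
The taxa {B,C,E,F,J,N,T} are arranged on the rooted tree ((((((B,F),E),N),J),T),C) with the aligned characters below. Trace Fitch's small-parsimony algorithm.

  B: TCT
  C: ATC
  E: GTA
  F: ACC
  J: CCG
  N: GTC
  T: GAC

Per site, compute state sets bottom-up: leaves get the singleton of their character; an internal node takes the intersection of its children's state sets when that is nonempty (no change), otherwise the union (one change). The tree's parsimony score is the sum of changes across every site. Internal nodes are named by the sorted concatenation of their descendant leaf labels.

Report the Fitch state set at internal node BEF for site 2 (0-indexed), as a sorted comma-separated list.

site 0, node BF: B={T} ∪ F={A} → {A,T} (+1)
site 0, node BEF: BF={A,T} ∪ E={G} → {A,G,T} (+1)
site 0, node BEFN: BEF={A,G,T} ∩ N={G} → {G} (+0)
site 0, node BEFJN: BEFN={G} ∪ J={C} → {C,G} (+1)
site 0, node BEFJNT: BEFJN={C,G} ∩ T={G} → {G} (+0)
site 0, node BCEFJNT: BEFJNT={G} ∪ C={A} → {A,G} (+1)
site 1, node BF: B={C} ∩ F={C} → {C} (+0)
site 1, node BEF: BF={C} ∪ E={T} → {C,T} (+1)
site 1, node BEFN: BEF={C,T} ∩ N={T} → {T} (+0)
site 1, node BEFJN: BEFN={T} ∪ J={C} → {C,T} (+1)
site 1, node BEFJNT: BEFJN={C,T} ∪ T={A} → {A,C,T} (+1)
site 1, node BCEFJNT: BEFJNT={A,C,T} ∩ C={T} → {T} (+0)
site 2, node BF: B={T} ∪ F={C} → {C,T} (+1)
site 2, node BEF: BF={C,T} ∪ E={A} → {A,C,T} (+1)
site 2, node BEFN: BEF={A,C,T} ∩ N={C} → {C} (+0)
site 2, node BEFJN: BEFN={C} ∪ J={G} → {C,G} (+1)
site 2, node BEFJNT: BEFJN={C,G} ∩ T={C} → {C} (+0)
site 2, node BCEFJNT: BEFJNT={C} ∩ C={C} → {C} (+0)
per-site changes: [4, 3, 3]; total = 10

A,C,T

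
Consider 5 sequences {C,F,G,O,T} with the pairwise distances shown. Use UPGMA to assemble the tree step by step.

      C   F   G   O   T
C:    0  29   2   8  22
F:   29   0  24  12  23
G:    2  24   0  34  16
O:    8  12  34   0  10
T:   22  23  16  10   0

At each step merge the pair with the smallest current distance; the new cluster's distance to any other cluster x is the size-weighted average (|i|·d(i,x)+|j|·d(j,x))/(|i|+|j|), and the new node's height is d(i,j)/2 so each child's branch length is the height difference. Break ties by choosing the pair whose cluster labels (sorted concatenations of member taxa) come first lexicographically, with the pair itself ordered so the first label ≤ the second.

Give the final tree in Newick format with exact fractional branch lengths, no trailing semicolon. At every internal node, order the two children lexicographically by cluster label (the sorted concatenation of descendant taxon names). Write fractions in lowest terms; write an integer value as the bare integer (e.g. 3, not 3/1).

((C:1,G:1):121/12,(F:35/4,(O:5,T:5):15/4):7/3)

step 1: merge (C,G) at d=2; branch lengths C→1, G→1; new cluster CG
  updated: d(CG,F)=53/2, d(CG,O)=21, d(CG,T)=19
step 2: merge (O,T) at d=10; branch lengths O→5, T→5; new cluster OT
  updated: d(CG,OT)=20, d(F,OT)=35/2
step 3: merge (F,OT) at d=35/2; branch lengths F→35/4, OT→15/4; new cluster FOT
  updated: d(CG,FOT)=133/6
step 4: merge (CG,FOT) at d=133/6; branch lengths CG→121/12, FOT→7/3; new cluster CFGOT
final tree: ((C:1,G:1):121/12,(F:35/4,(O:5,T:5):15/4):7/3)
total length: 443/12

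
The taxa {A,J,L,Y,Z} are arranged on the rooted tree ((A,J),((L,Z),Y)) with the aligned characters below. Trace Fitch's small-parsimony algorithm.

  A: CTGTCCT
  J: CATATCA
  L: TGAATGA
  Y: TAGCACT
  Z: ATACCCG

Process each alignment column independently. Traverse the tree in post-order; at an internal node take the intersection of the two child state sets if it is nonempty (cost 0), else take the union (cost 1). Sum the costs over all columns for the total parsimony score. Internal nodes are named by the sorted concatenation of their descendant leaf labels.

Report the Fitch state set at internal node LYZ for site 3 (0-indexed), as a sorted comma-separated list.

site 0, node AJ: A={C} ∩ J={C} → {C} (+0)
site 0, node LZ: L={T} ∪ Z={A} → {A,T} (+1)
site 0, node LYZ: LZ={A,T} ∩ Y={T} → {T} (+0)
site 0, node AJLYZ: AJ={C} ∪ LYZ={T} → {C,T} (+1)
site 1, node AJ: A={T} ∪ J={A} → {A,T} (+1)
site 1, node LZ: L={G} ∪ Z={T} → {G,T} (+1)
site 1, node LYZ: LZ={G,T} ∪ Y={A} → {A,G,T} (+1)
site 1, node AJLYZ: AJ={A,T} ∩ LYZ={A,G,T} → {A,T} (+0)
site 2, node AJ: A={G} ∪ J={T} → {G,T} (+1)
site 2, node LZ: L={A} ∩ Z={A} → {A} (+0)
site 2, node LYZ: LZ={A} ∪ Y={G} → {A,G} (+1)
site 2, node AJLYZ: AJ={G,T} ∩ LYZ={A,G} → {G} (+0)
site 3, node AJ: A={T} ∪ J={A} → {A,T} (+1)
site 3, node LZ: L={A} ∪ Z={C} → {A,C} (+1)
site 3, node LYZ: LZ={A,C} ∩ Y={C} → {C} (+0)
site 3, node AJLYZ: AJ={A,T} ∪ LYZ={C} → {A,C,T} (+1)
site 4, node AJ: A={C} ∪ J={T} → {C,T} (+1)
site 4, node LZ: L={T} ∪ Z={C} → {C,T} (+1)
site 4, node LYZ: LZ={C,T} ∪ Y={A} → {A,C,T} (+1)
site 4, node AJLYZ: AJ={C,T} ∩ LYZ={A,C,T} → {C,T} (+0)
site 5, node AJ: A={C} ∩ J={C} → {C} (+0)
site 5, node LZ: L={G} ∪ Z={C} → {C,G} (+1)
site 5, node LYZ: LZ={C,G} ∩ Y={C} → {C} (+0)
site 5, node AJLYZ: AJ={C} ∩ LYZ={C} → {C} (+0)
site 6, node AJ: A={T} ∪ J={A} → {A,T} (+1)
site 6, node LZ: L={A} ∪ Z={G} → {A,G} (+1)
site 6, node LYZ: LZ={A,G} ∪ Y={T} → {A,G,T} (+1)
site 6, node AJLYZ: AJ={A,T} ∩ LYZ={A,G,T} → {A,T} (+0)
per-site changes: [2, 3, 2, 3, 3, 1, 3]; total = 17

C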